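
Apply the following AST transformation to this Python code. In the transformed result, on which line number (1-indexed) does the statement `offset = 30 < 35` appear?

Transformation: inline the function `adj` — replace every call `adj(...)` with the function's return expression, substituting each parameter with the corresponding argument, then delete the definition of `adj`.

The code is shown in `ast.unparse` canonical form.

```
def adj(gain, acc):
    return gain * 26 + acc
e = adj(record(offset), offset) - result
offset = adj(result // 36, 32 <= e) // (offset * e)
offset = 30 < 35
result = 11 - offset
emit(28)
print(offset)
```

Transformed code:
e = record(offset) * 26 + offset - result
offset = (result // 36 * 26 + (32 <= e)) // (offset * e)
offset = 30 < 35
result = 11 - offset
emit(28)
print(offset)

3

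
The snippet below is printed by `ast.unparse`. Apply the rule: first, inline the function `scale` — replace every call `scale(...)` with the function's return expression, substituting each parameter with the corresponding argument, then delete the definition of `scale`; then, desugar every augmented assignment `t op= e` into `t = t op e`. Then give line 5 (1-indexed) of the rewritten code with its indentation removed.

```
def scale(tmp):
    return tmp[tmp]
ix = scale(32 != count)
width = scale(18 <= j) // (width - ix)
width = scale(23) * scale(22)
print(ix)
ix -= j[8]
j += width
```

ix = ix - j[8]

Transformed code:
ix = (32 != count)[32 != count]
width = (18 <= j)[18 <= j] // (width - ix)
width = 23[23] * 22[22]
print(ix)
ix = ix - j[8]
j = j + width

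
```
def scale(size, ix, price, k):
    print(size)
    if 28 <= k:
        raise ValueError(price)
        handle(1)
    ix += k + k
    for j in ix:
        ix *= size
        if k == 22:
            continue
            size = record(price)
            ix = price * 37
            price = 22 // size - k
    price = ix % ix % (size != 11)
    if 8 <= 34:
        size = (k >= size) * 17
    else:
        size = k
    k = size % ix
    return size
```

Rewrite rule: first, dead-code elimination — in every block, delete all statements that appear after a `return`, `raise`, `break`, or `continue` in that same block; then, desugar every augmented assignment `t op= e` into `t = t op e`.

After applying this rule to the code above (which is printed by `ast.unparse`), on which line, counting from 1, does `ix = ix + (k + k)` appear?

5

Transformed code:
def scale(size, ix, price, k):
    print(size)
    if 28 <= k:
        raise ValueError(price)
    ix = ix + (k + k)
    for j in ix:
        ix = ix * size
        if k == 22:
            continue
    price = ix % ix % (size != 11)
    if 8 <= 34:
        size = (k >= size) * 17
    else:
        size = k
    k = size % ix
    return size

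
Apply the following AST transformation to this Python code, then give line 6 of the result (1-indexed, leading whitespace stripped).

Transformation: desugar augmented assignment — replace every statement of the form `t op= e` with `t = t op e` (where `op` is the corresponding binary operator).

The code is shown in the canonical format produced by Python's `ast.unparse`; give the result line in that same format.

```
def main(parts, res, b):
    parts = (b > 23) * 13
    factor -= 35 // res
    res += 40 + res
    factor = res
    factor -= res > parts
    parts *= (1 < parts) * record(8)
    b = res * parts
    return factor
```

Transformed code:
def main(parts, res, b):
    parts = (b > 23) * 13
    factor = factor - 35 // res
    res = res + (40 + res)
    factor = res
    factor = factor - (res > parts)
    parts = parts * ((1 < parts) * record(8))
    b = res * parts
    return factor

factor = factor - (res > parts)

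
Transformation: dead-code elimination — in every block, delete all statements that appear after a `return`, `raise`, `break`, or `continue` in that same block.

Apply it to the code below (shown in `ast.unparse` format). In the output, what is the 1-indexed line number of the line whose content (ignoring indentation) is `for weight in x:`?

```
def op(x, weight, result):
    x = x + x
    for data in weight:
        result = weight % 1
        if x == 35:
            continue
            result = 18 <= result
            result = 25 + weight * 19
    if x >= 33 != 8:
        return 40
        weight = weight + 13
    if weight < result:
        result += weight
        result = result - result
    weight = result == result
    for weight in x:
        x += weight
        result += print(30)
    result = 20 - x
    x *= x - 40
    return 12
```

13

Transformed code:
def op(x, weight, result):
    x = x + x
    for data in weight:
        result = weight % 1
        if x == 35:
            continue
    if x >= 33 != 8:
        return 40
    if weight < result:
        result += weight
        result = result - result
    weight = result == result
    for weight in x:
        x += weight
        result += print(30)
    result = 20 - x
    x *= x - 40
    return 12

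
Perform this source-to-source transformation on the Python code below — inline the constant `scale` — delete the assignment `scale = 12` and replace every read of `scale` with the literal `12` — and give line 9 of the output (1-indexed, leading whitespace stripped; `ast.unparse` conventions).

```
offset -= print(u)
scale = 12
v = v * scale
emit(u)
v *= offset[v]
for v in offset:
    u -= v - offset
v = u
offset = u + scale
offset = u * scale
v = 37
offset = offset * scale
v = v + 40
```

offset = u * 12

Transformed code:
offset -= print(u)
v = v * 12
emit(u)
v *= offset[v]
for v in offset:
    u -= v - offset
v = u
offset = u + 12
offset = u * 12
v = 37
offset = offset * 12
v = v + 40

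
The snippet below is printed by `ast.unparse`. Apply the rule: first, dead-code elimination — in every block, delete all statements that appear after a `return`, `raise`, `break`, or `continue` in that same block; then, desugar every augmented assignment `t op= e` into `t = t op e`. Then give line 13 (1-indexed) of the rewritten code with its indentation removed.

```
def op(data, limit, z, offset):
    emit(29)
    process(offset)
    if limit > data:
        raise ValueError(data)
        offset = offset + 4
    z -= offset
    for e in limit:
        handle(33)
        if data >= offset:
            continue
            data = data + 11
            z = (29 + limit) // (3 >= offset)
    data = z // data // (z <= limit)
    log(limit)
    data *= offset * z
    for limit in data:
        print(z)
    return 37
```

Transformed code:
def op(data, limit, z, offset):
    emit(29)
    process(offset)
    if limit > data:
        raise ValueError(data)
    z = z - offset
    for e in limit:
        handle(33)
        if data >= offset:
            continue
    data = z // data // (z <= limit)
    log(limit)
    data = data * (offset * z)
    for limit in data:
        print(z)
    return 37

data = data * (offset * z)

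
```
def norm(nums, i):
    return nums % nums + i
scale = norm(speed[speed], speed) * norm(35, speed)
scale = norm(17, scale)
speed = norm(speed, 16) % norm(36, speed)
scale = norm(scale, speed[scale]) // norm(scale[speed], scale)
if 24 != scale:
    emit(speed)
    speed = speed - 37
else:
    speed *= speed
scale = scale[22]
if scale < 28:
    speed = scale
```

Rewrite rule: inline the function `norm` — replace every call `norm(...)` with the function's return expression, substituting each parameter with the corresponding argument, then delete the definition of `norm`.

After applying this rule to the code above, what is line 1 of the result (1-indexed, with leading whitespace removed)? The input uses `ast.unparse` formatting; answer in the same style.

Transformed code:
scale = (speed[speed] % speed[speed] + speed) * (35 % 35 + speed)
scale = 17 % 17 + scale
speed = (speed % speed + 16) % (36 % 36 + speed)
scale = (scale % scale + speed[scale]) // (scale[speed] % scale[speed] + scale)
if 24 != scale:
    emit(speed)
    speed = speed - 37
else:
    speed *= speed
scale = scale[22]
if scale < 28:
    speed = scale

scale = (speed[speed] % speed[speed] + speed) * (35 % 35 + speed)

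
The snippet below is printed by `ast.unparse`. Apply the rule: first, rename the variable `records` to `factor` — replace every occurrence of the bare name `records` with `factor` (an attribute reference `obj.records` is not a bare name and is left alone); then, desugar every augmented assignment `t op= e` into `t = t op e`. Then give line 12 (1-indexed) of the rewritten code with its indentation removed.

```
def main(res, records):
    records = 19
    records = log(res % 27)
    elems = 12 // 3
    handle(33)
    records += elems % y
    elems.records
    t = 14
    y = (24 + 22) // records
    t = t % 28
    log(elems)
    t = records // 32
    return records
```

t = factor // 32

Transformed code:
def main(res, factor):
    factor = 19
    factor = log(res % 27)
    elems = 12 // 3
    handle(33)
    factor = factor + elems % y
    elems.records
    t = 14
    y = (24 + 22) // factor
    t = t % 28
    log(elems)
    t = factor // 32
    return factor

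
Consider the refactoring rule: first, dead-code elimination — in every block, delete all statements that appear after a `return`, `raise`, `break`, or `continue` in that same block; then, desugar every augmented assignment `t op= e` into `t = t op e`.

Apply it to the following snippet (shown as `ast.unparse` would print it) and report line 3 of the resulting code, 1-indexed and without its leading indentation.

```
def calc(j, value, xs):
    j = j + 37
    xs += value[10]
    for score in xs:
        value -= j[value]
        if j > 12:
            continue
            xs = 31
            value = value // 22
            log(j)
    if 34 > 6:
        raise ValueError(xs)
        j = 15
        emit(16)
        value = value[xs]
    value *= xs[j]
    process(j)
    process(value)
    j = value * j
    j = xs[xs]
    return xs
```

xs = xs + value[10]

Transformed code:
def calc(j, value, xs):
    j = j + 37
    xs = xs + value[10]
    for score in xs:
        value = value - j[value]
        if j > 12:
            continue
    if 34 > 6:
        raise ValueError(xs)
    value = value * xs[j]
    process(j)
    process(value)
    j = value * j
    j = xs[xs]
    return xs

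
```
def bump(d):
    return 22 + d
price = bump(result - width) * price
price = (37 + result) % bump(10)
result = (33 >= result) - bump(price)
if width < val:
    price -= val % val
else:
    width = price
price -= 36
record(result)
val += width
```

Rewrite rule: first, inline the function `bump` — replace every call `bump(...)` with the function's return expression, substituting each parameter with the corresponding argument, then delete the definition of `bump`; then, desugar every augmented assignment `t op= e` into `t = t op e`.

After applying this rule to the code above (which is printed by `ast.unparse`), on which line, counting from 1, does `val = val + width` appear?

Transformed code:
price = (22 + (result - width)) * price
price = (37 + result) % (22 + 10)
result = (33 >= result) - (22 + price)
if width < val:
    price = price - val % val
else:
    width = price
price = price - 36
record(result)
val = val + width

10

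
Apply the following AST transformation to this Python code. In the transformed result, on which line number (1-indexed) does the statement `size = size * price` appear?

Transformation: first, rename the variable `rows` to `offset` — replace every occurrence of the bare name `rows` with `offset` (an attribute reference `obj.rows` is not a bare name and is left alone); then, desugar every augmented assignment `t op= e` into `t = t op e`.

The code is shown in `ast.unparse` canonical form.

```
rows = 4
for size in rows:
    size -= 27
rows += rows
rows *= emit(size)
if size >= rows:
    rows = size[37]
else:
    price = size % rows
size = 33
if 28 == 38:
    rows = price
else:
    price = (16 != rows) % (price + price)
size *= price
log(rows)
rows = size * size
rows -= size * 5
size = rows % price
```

15

Transformed code:
offset = 4
for size in offset:
    size = size - 27
offset = offset + offset
offset = offset * emit(size)
if size >= offset:
    offset = size[37]
else:
    price = size % offset
size = 33
if 28 == 38:
    offset = price
else:
    price = (16 != offset) % (price + price)
size = size * price
log(offset)
offset = size * size
offset = offset - size * 5
size = offset % price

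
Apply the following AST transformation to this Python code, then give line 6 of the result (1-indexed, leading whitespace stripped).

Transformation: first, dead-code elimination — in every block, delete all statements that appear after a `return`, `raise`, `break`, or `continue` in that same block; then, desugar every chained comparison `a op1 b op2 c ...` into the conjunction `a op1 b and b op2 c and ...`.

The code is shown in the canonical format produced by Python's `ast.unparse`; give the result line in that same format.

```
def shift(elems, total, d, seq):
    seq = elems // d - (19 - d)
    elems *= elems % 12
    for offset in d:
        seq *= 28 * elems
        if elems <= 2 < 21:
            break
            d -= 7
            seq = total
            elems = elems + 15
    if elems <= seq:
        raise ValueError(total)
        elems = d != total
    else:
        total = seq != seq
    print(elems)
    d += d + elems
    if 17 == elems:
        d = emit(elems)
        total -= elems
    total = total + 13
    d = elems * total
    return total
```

if elems <= 2 and 2 < 21:

Transformed code:
def shift(elems, total, d, seq):
    seq = elems // d - (19 - d)
    elems *= elems % 12
    for offset in d:
        seq *= 28 * elems
        if elems <= 2 and 2 < 21:
            break
    if elems <= seq:
        raise ValueError(total)
    else:
        total = seq != seq
    print(elems)
    d += d + elems
    if 17 == elems:
        d = emit(elems)
        total -= elems
    total = total + 13
    d = elems * total
    return total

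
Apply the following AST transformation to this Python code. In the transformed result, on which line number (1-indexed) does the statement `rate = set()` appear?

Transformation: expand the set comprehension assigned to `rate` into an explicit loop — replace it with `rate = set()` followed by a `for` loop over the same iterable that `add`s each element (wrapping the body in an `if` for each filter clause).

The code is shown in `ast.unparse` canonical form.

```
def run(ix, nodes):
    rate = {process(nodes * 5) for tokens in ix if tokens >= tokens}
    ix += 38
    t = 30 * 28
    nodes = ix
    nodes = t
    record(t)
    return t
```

Transformed code:
def run(ix, nodes):
    rate = set()
    for tokens in ix:
        if tokens >= tokens:
            rate.add(process(nodes * 5))
    ix += 38
    t = 30 * 28
    nodes = ix
    nodes = t
    record(t)
    return t

2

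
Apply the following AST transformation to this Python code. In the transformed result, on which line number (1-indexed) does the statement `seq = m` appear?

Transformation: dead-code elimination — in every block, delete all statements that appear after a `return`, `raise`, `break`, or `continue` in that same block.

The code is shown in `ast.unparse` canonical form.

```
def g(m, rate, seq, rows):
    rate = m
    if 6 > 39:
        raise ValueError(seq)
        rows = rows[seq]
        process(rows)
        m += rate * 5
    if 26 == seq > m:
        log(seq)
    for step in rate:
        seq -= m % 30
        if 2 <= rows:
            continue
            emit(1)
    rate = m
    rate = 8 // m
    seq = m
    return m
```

Transformed code:
def g(m, rate, seq, rows):
    rate = m
    if 6 > 39:
        raise ValueError(seq)
    if 26 == seq > m:
        log(seq)
    for step in rate:
        seq -= m % 30
        if 2 <= rows:
            continue
    rate = m
    rate = 8 // m
    seq = m
    return m

13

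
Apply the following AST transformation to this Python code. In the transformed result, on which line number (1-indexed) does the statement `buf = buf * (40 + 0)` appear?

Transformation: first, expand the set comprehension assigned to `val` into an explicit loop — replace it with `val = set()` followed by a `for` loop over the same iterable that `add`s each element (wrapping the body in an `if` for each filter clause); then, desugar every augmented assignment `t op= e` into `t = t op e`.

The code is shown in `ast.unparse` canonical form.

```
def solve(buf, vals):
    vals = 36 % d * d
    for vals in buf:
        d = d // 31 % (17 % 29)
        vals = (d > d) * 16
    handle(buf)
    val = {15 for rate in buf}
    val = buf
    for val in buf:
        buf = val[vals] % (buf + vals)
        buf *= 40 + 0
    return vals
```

13

Transformed code:
def solve(buf, vals):
    vals = 36 % d * d
    for vals in buf:
        d = d // 31 % (17 % 29)
        vals = (d > d) * 16
    handle(buf)
    val = set()
    for rate in buf:
        val.add(15)
    val = buf
    for val in buf:
        buf = val[vals] % (buf + vals)
        buf = buf * (40 + 0)
    return vals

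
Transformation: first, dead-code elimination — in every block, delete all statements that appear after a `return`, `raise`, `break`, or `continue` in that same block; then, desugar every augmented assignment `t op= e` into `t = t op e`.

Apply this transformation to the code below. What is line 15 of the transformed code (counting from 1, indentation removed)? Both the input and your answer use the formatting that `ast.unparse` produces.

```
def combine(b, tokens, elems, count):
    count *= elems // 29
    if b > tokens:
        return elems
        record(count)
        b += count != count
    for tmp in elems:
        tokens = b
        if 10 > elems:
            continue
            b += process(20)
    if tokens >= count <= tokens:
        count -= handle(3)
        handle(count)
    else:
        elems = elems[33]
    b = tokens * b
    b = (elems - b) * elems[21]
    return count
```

Transformed code:
def combine(b, tokens, elems, count):
    count = count * (elems // 29)
    if b > tokens:
        return elems
    for tmp in elems:
        tokens = b
        if 10 > elems:
            continue
    if tokens >= count <= tokens:
        count = count - handle(3)
        handle(count)
    else:
        elems = elems[33]
    b = tokens * b
    b = (elems - b) * elems[21]
    return count

b = (elems - b) * elems[21]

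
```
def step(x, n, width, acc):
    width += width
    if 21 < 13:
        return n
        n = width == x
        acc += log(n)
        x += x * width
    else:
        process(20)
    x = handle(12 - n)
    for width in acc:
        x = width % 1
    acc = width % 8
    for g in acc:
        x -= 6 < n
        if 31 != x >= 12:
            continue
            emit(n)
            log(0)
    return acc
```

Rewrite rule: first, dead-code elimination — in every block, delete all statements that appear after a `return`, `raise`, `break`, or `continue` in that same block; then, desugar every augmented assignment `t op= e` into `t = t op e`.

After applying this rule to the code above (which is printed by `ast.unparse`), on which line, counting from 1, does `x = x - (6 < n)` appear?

12

Transformed code:
def step(x, n, width, acc):
    width = width + width
    if 21 < 13:
        return n
    else:
        process(20)
    x = handle(12 - n)
    for width in acc:
        x = width % 1
    acc = width % 8
    for g in acc:
        x = x - (6 < n)
        if 31 != x >= 12:
            continue
    return acc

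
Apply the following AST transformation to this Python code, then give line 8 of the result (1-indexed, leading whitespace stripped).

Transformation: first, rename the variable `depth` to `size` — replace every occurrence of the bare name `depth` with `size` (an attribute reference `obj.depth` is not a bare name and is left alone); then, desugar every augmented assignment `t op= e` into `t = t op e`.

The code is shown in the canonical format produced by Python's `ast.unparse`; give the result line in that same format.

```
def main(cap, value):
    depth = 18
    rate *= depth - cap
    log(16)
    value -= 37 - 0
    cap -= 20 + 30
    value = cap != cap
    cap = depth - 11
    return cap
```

Transformed code:
def main(cap, value):
    size = 18
    rate = rate * (size - cap)
    log(16)
    value = value - (37 - 0)
    cap = cap - (20 + 30)
    value = cap != cap
    cap = size - 11
    return cap

cap = size - 11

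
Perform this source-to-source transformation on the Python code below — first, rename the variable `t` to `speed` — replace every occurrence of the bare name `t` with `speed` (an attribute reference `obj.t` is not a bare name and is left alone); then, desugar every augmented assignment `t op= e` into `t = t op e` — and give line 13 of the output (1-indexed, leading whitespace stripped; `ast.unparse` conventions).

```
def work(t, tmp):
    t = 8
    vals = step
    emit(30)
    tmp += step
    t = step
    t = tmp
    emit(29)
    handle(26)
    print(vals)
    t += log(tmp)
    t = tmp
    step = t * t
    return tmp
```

step = speed * speed

Transformed code:
def work(speed, tmp):
    speed = 8
    vals = step
    emit(30)
    tmp = tmp + step
    speed = step
    speed = tmp
    emit(29)
    handle(26)
    print(vals)
    speed = speed + log(tmp)
    speed = tmp
    step = speed * speed
    return tmp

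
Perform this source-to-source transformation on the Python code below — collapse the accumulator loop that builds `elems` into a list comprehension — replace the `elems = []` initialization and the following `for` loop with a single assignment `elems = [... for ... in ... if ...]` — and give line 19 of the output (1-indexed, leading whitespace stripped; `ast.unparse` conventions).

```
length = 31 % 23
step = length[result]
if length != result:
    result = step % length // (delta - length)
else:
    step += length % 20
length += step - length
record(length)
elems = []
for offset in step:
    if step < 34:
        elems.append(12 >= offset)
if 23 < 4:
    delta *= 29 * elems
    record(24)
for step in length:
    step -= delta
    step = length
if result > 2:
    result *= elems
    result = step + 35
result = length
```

result = length

Transformed code:
length = 31 % 23
step = length[result]
if length != result:
    result = step % length // (delta - length)
else:
    step += length % 20
length += step - length
record(length)
elems = [12 >= offset for offset in step if step < 34]
if 23 < 4:
    delta *= 29 * elems
    record(24)
for step in length:
    step -= delta
    step = length
if result > 2:
    result *= elems
    result = step + 35
result = length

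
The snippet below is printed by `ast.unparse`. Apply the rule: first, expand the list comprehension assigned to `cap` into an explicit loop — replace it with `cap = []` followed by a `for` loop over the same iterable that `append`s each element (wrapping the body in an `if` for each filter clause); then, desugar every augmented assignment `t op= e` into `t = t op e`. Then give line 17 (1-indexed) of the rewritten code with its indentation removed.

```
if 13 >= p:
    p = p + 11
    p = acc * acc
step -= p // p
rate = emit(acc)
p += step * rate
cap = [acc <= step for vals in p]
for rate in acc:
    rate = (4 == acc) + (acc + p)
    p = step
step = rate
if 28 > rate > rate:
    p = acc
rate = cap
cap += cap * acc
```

cap = cap + cap * acc

Transformed code:
if 13 >= p:
    p = p + 11
    p = acc * acc
step = step - p // p
rate = emit(acc)
p = p + step * rate
cap = []
for vals in p:
    cap.append(acc <= step)
for rate in acc:
    rate = (4 == acc) + (acc + p)
    p = step
step = rate
if 28 > rate > rate:
    p = acc
rate = cap
cap = cap + cap * acc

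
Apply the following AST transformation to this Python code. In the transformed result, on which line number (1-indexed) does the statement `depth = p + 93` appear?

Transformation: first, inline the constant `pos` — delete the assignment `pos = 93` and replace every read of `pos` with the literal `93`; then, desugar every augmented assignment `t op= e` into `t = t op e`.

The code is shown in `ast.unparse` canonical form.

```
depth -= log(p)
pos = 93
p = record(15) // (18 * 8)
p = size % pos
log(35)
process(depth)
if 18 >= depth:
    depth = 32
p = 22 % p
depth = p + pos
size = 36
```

9

Transformed code:
depth = depth - log(p)
p = record(15) // (18 * 8)
p = size % 93
log(35)
process(depth)
if 18 >= depth:
    depth = 32
p = 22 % p
depth = p + 93
size = 36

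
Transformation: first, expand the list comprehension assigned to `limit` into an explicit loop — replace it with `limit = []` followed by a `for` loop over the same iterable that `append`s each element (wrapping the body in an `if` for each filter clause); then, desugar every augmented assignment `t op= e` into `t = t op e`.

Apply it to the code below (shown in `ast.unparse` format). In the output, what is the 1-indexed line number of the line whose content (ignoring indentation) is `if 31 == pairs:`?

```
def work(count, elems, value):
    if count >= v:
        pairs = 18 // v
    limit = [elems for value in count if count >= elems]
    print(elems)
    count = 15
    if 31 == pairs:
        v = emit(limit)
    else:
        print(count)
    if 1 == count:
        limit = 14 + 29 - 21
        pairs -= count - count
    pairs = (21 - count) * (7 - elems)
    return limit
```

10

Transformed code:
def work(count, elems, value):
    if count >= v:
        pairs = 18 // v
    limit = []
    for value in count:
        if count >= elems:
            limit.append(elems)
    print(elems)
    count = 15
    if 31 == pairs:
        v = emit(limit)
    else:
        print(count)
    if 1 == count:
        limit = 14 + 29 - 21
        pairs = pairs - (count - count)
    pairs = (21 - count) * (7 - elems)
    return limit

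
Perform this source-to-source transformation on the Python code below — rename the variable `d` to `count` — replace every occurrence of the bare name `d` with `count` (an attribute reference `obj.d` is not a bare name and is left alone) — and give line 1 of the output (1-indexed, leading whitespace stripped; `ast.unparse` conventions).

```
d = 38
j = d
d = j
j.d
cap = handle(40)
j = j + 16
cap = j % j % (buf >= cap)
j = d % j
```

count = 38

Transformed code:
count = 38
j = count
count = j
j.d
cap = handle(40)
j = j + 16
cap = j % j % (buf >= cap)
j = count % j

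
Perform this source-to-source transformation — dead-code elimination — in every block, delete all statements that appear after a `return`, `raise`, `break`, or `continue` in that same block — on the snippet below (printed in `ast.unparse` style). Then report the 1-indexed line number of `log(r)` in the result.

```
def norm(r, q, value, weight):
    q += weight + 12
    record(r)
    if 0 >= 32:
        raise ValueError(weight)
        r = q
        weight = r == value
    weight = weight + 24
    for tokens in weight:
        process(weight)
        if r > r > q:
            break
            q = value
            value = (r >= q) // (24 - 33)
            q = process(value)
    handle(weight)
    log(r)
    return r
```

Transformed code:
def norm(r, q, value, weight):
    q += weight + 12
    record(r)
    if 0 >= 32:
        raise ValueError(weight)
    weight = weight + 24
    for tokens in weight:
        process(weight)
        if r > r > q:
            break
    handle(weight)
    log(r)
    return r

12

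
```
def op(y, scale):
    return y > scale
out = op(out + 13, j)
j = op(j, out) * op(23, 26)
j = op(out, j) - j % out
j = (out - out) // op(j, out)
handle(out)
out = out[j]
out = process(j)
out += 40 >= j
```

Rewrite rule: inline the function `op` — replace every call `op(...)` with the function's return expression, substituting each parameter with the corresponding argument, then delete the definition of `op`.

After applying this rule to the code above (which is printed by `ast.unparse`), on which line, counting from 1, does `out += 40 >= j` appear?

8

Transformed code:
out = out + 13 > j
j = (j > out) * (23 > 26)
j = (out > j) - j % out
j = (out - out) // (j > out)
handle(out)
out = out[j]
out = process(j)
out += 40 >= j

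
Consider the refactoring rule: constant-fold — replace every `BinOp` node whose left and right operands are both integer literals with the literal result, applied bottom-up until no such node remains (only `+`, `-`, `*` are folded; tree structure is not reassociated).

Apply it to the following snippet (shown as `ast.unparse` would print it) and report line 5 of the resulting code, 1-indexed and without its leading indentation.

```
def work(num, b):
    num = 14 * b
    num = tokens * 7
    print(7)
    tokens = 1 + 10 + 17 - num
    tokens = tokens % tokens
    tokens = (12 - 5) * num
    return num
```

tokens = 28 - num

Transformed code:
def work(num, b):
    num = 14 * b
    num = tokens * 7
    print(7)
    tokens = 28 - num
    tokens = tokens % tokens
    tokens = 7 * num
    return num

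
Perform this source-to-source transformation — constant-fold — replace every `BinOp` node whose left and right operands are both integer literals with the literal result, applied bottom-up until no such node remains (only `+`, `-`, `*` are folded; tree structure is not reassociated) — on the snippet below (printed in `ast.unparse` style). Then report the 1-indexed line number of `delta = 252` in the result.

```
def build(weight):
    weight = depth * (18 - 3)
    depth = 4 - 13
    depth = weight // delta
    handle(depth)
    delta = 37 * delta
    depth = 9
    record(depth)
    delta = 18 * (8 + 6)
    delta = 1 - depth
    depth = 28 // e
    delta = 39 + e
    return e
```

Transformed code:
def build(weight):
    weight = depth * 15
    depth = -9
    depth = weight // delta
    handle(depth)
    delta = 37 * delta
    depth = 9
    record(depth)
    delta = 252
    delta = 1 - depth
    depth = 28 // e
    delta = 39 + e
    return e

9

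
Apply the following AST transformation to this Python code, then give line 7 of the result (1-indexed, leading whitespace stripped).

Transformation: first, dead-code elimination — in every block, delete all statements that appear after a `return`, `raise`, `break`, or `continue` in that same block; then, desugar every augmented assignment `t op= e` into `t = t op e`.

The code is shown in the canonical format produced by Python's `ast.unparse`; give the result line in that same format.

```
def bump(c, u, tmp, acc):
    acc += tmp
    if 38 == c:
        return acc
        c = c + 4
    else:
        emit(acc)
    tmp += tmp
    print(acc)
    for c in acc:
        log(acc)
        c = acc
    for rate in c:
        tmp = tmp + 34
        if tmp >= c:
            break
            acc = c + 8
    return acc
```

tmp = tmp + tmp

Transformed code:
def bump(c, u, tmp, acc):
    acc = acc + tmp
    if 38 == c:
        return acc
    else:
        emit(acc)
    tmp = tmp + tmp
    print(acc)
    for c in acc:
        log(acc)
        c = acc
    for rate in c:
        tmp = tmp + 34
        if tmp >= c:
            break
    return acc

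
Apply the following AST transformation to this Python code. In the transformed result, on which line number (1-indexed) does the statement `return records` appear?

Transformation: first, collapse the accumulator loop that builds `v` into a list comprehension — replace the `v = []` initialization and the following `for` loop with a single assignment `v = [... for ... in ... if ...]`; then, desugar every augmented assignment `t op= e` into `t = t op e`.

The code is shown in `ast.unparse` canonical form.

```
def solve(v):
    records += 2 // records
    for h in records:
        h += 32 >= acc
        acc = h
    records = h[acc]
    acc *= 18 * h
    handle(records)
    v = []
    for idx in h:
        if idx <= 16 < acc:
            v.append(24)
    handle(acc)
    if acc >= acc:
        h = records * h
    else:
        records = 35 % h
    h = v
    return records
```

16

Transformed code:
def solve(v):
    records = records + 2 // records
    for h in records:
        h = h + (32 >= acc)
        acc = h
    records = h[acc]
    acc = acc * (18 * h)
    handle(records)
    v = [24 for idx in h if idx <= 16 < acc]
    handle(acc)
    if acc >= acc:
        h = records * h
    else:
        records = 35 % h
    h = v
    return records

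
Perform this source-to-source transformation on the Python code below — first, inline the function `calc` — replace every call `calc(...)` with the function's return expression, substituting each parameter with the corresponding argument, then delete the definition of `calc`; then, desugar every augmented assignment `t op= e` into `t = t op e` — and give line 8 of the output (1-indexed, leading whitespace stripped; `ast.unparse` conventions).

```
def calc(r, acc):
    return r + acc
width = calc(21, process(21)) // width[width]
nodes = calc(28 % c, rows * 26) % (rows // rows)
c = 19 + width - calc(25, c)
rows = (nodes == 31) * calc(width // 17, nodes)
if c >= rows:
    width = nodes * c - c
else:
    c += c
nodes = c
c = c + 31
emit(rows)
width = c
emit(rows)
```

Transformed code:
width = (21 + process(21)) // width[width]
nodes = (28 % c + rows * 26) % (rows // rows)
c = 19 + width - (25 + c)
rows = (nodes == 31) * (width // 17 + nodes)
if c >= rows:
    width = nodes * c - c
else:
    c = c + c
nodes = c
c = c + 31
emit(rows)
width = c
emit(rows)

c = c + c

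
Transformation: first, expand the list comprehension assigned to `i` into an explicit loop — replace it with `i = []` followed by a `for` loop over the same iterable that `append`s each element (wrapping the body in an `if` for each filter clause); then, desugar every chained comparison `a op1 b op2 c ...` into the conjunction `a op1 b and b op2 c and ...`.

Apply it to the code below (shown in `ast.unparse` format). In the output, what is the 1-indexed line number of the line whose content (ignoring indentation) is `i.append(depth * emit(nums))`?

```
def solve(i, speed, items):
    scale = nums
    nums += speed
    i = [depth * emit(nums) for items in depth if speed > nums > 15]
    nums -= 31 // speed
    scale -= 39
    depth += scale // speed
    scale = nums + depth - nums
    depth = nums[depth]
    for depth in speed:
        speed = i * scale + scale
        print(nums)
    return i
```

Transformed code:
def solve(i, speed, items):
    scale = nums
    nums += speed
    i = []
    for items in depth:
        if speed > nums and nums > 15:
            i.append(depth * emit(nums))
    nums -= 31 // speed
    scale -= 39
    depth += scale // speed
    scale = nums + depth - nums
    depth = nums[depth]
    for depth in speed:
        speed = i * scale + scale
        print(nums)
    return i

7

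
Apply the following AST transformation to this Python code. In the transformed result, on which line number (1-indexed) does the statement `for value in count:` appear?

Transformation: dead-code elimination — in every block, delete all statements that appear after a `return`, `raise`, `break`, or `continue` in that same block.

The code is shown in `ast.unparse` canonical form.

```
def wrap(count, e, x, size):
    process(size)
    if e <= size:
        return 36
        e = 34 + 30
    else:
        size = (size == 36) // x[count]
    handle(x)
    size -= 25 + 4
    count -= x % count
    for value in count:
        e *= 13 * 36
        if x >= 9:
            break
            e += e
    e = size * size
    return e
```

Transformed code:
def wrap(count, e, x, size):
    process(size)
    if e <= size:
        return 36
    else:
        size = (size == 36) // x[count]
    handle(x)
    size -= 25 + 4
    count -= x % count
    for value in count:
        e *= 13 * 36
        if x >= 9:
            break
    e = size * size
    return e

10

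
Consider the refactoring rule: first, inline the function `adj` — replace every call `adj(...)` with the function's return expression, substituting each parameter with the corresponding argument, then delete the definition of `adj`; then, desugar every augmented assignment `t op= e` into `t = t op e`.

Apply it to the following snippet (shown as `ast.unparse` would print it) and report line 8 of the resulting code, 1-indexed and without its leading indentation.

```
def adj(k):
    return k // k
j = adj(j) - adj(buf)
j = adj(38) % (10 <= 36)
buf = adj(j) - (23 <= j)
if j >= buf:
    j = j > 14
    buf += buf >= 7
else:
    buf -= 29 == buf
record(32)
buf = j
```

buf = buf - (29 == buf)

Transformed code:
j = j // j - buf // buf
j = 38 // 38 % (10 <= 36)
buf = j // j - (23 <= j)
if j >= buf:
    j = j > 14
    buf = buf + (buf >= 7)
else:
    buf = buf - (29 == buf)
record(32)
buf = j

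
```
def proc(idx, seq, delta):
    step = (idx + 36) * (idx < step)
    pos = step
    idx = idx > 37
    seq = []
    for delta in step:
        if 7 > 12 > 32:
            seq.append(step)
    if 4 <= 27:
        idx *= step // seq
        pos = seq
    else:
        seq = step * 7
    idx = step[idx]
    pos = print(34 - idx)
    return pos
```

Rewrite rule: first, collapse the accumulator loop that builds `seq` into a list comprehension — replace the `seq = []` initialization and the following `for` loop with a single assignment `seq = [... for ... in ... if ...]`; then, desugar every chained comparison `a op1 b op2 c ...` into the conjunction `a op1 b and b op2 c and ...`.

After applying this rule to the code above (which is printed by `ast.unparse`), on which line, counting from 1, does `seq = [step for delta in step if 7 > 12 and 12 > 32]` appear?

Transformed code:
def proc(idx, seq, delta):
    step = (idx + 36) * (idx < step)
    pos = step
    idx = idx > 37
    seq = [step for delta in step if 7 > 12 and 12 > 32]
    if 4 <= 27:
        idx *= step // seq
        pos = seq
    else:
        seq = step * 7
    idx = step[idx]
    pos = print(34 - idx)
    return pos

5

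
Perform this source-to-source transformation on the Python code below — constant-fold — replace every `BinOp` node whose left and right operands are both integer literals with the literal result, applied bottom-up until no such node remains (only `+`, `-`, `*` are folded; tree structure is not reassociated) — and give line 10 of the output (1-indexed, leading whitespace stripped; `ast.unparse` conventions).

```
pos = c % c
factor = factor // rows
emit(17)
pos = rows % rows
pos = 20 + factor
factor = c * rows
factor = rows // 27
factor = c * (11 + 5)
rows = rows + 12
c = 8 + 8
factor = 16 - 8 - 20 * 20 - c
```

c = 16

Transformed code:
pos = c % c
factor = factor // rows
emit(17)
pos = rows % rows
pos = 20 + factor
factor = c * rows
factor = rows // 27
factor = c * 16
rows = rows + 12
c = 16
factor = -392 - c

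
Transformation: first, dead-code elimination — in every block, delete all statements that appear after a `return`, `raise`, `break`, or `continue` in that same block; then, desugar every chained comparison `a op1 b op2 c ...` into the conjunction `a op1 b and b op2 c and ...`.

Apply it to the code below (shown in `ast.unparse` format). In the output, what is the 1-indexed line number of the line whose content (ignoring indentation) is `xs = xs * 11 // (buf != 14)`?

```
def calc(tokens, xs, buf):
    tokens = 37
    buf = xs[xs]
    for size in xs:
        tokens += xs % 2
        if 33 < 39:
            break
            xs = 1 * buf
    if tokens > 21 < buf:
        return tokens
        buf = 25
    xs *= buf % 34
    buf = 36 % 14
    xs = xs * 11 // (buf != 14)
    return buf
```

12

Transformed code:
def calc(tokens, xs, buf):
    tokens = 37
    buf = xs[xs]
    for size in xs:
        tokens += xs % 2
        if 33 < 39:
            break
    if tokens > 21 and 21 < buf:
        return tokens
    xs *= buf % 34
    buf = 36 % 14
    xs = xs * 11 // (buf != 14)
    return buf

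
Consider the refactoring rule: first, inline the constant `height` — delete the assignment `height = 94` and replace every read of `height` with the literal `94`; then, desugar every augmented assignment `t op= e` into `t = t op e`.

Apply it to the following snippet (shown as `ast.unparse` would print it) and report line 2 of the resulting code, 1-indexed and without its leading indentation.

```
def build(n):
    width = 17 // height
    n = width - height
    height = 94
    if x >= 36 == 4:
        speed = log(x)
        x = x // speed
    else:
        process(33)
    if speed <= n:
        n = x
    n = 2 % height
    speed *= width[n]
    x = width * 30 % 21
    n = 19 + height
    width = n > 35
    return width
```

width = 17 // 94

Transformed code:
def build(n):
    width = 17 // 94
    n = width - 94
    if x >= 36 == 4:
        speed = log(x)
        x = x // speed
    else:
        process(33)
    if speed <= n:
        n = x
    n = 2 % 94
    speed = speed * width[n]
    x = width * 30 % 21
    n = 19 + 94
    width = n > 35
    return width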